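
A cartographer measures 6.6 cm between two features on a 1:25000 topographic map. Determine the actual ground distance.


ground = 6.6 cm * 25000 / 100 = 1650.0 m = 1.65 km

1.65 km


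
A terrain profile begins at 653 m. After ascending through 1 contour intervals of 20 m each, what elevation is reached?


elevation = 653 + 1 * 20 = 673 m

673 m


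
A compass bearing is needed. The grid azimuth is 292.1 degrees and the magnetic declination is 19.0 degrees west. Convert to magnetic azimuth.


magnetic azimuth = grid azimuth - declination (east +ve)
mag_az = 292.1 - -19.0 = 311.1 degrees

311.1 degrees


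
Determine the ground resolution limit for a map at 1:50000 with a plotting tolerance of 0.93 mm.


ground = 0.93 mm * 50000 / 1000 = 46.5 m

46.5 m


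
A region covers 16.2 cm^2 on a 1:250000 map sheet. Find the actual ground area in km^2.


ground_area = 16.2 * (250000/100)^2 = 101250000.0 m^2 = 101.25 km^2

101.25 km^2


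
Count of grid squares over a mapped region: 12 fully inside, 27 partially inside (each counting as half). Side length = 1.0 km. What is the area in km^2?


effective squares = 12 + 27 * 0.5 = 25.5
area = 25.5 * 1.0 = 25.5 km^2

25.5 km^2


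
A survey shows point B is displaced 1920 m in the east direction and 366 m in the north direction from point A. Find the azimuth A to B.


az = atan2(1920, 366) = 79.2 deg
adjusted to 0-360: 79.2 degrees

79.2 degrees


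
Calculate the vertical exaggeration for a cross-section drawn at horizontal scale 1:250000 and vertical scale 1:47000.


VE = horizontal_scale / vertical_scale = 250000 / 47000 ≈ 5.3

5.3x


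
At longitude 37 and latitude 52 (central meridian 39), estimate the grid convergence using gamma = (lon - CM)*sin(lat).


gamma = (37 - 39) * sin(52) = -2 * 0.788011 = -1.576 degrees

-1.576 degrees


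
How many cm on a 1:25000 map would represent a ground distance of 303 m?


map_cm = 303 * 100 / 25000 = 1.212 cm ≈ 1.21 cm

1.21 cm


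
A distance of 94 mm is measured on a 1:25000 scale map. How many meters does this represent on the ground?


ground = 94 mm * 25000 / 1000 = 2350.0 m

2350.0 m


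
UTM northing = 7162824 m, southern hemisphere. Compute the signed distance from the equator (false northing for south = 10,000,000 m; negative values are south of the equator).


For southern: actual = 7162824 - 10000000 = -2837176 m

-2837176 m


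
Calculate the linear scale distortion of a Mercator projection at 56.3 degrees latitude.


SF = 1 / cos(56.3) = 1 / 0.554844 = 1.802

1.802


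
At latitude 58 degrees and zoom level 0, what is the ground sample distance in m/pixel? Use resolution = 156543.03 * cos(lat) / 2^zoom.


res = 156543.03 * cos(58) / 2^0 = 156543.03 * 0.52991926 / 1 = 82955.17 m/pixel

82955.17 m/pixel


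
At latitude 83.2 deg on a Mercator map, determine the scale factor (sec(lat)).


SF = 1 / cos(83.2) = 1 / 0.118404 = 8.446

8.446


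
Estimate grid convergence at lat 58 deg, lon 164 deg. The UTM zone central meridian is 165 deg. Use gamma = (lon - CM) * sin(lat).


gamma = (164 - 165) * sin(58) = -1 * 0.848048 = -0.848 degrees

-0.848 degrees


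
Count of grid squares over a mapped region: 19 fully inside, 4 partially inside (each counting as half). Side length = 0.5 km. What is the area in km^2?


effective squares = 19 + 4 * 0.5 = 21.0
area = 21.0 * 0.25 = 5.25 km^2

5.25 km^2


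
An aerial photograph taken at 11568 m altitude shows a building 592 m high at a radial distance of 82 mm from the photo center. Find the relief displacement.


d = h * r / H = 592 * 82 / 11568 = 4.2 mm

4.2 mm


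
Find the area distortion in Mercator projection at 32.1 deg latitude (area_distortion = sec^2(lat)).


area_distortion = 1/cos^2(32.1) = 1.394

1.394


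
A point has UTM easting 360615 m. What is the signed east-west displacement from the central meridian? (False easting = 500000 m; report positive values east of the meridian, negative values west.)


displacement = 360615 - 500000 = -139385 m

-139385 m


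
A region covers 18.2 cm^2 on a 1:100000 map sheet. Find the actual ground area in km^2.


ground_area = 18.2 * (100000/100)^2 = 18200000.0 m^2 = 18.2 km^2

18.2 km^2


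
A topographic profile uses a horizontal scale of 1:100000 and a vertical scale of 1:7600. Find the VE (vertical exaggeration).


VE = horizontal_scale / vertical_scale = 100000 / 7600 ≈ 13.2

13.2x


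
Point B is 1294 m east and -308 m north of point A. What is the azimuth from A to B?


az = atan2(1294, -308) = 103.4 deg
adjusted to 0-360: 103.4 degrees

103.4 degrees


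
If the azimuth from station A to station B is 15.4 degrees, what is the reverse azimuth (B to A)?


back azimuth = (15.4 + 180) mod 360 = 195.4 degrees

195.4 degrees


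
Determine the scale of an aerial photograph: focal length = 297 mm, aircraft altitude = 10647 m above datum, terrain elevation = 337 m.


scale = f / (H - h) = 297 mm / 10310 m = 297 / 10310000 = 1:34714

1:34714


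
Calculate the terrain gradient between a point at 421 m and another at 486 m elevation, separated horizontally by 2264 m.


gradient = (486 - 421) / 2264 = 65 / 2264 = 0.0287

0.0287


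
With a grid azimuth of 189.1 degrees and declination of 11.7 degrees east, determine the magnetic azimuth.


magnetic azimuth = grid azimuth - declination (east +ve)
mag_az = 189.1 - 11.7 = 177.4 degrees

177.4 degrees


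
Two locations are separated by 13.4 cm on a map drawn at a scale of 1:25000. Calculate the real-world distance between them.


ground = 13.4 cm * 25000 / 100 = 3350.0 m = 3.35 km

3.35 km


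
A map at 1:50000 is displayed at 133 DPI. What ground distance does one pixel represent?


pixel_cm = 2.54 / 133 ≈ 0.019098 cm
ground = pixel_cm * 50000 / 100 = 2.54 * 50000 / (133 * 100) = 127000 / 13300 ≈ 9.55 m

9.55 m


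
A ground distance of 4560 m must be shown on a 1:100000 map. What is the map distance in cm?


map_cm = 4560 * 100 / 100000 = 4.56 cm

4.56 cm


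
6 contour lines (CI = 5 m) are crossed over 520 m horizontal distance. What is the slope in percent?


elevation change = 6 * 5 = 30 m
slope = 30 / 520 * 100 = 5.8%

5.8%


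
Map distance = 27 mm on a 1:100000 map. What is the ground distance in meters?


ground = 27 mm * 100000 / 1000 = 2700.0 m

2700.0 m


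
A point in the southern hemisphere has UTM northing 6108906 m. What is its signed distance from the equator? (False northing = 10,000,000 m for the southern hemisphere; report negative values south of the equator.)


For southern: actual = 6108906 - 10000000 = -3891094 m

-3891094 m


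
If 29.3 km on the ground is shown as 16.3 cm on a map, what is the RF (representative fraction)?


ground = 29.3 km = 2930000 cm; RF denominator = ground / map = 2930000 / 16.3 ≈ 179755; RF = 1:179755

1:179755


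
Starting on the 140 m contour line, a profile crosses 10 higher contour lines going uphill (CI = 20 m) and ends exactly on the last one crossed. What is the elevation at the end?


elevation = 140 + 10 * 20 = 340 m

340 m


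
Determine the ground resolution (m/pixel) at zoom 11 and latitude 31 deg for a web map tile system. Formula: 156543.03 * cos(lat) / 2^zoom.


res = 156543.03 * cos(31) / 2^11 = 156543.03 * 0.8571673 / 2048 = 65.52 m/pixel

65.52 m/pixel


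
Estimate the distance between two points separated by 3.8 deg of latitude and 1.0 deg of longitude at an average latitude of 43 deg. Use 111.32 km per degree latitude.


dlat_km = 3.8 * 111.32 = 423.016
dlon_km = 1.0 * 111.32 * cos(43) ≈ 81.414
dist = sqrt(423.016^2 + 81.414^2) ≈ 430.8 km

430.8 km


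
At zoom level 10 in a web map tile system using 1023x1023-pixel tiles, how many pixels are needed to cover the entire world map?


tiles per axis = 2^10 = 1024
total tiles = 1024^2 = 1048576
pixels per axis = 1024 * 1023 = 1047552
total pixels = 1047552^2 = 1097365192704

1097365192704 pixels


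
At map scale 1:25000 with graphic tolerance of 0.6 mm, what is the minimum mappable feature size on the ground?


ground = 0.6 mm * 25000 / 1000 = 15.0 m

15.0 m


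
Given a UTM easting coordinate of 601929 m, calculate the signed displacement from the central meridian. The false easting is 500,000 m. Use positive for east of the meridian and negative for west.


displacement = 601929 - 500000 = 101929 m

101929 m


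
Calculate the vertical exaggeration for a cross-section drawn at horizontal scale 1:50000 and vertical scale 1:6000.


VE = horizontal_scale / vertical_scale = 50000 / 6000 ≈ 8.3

8.3x


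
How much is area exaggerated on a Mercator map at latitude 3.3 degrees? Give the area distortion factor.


area_distortion = 1/cos^2(3.3) = 1.003

1.003


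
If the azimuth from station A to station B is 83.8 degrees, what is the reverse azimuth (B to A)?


back azimuth = (83.8 + 180) mod 360 = 263.8 degrees

263.8 degrees


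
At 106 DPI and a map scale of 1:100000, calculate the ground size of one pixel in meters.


pixel_cm = 2.54 / 106 ≈ 0.023962 cm
ground = pixel_cm * 100000 / 100 = 2.54 * 100000 / (106 * 100) = 254000 / 10600 ≈ 23.96 m

23.96 m


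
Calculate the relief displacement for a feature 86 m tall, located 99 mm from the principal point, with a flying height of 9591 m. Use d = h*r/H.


d = h * r / H = 86 * 99 / 9591 = 0.89 mm

0.89 mm


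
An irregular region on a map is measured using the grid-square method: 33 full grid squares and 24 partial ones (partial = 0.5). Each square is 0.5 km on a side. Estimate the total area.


effective squares = 33 + 24 * 0.5 = 45.0
area = 45.0 * 0.25 = 11.25 km^2

11.25 km^2


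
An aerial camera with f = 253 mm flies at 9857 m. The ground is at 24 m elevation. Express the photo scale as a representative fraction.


scale = f / (H - h) = 253 mm / 9833 m = 253 / 9833000 = 1:38866

1:38866


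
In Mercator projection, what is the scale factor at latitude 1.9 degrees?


SF = 1 / cos(1.9) = 1 / 0.99945 = 1.001

1.001


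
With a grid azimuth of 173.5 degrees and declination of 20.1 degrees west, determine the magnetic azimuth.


magnetic azimuth = grid azimuth - declination (east +ve)
mag_az = 173.5 - -20.1 = 193.6 degrees

193.6 degrees


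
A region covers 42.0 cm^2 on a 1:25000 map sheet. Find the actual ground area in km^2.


ground_area = 42.0 * (25000/100)^2 = 2625000.0 m^2 = 2.625 km^2

2.625 km^2


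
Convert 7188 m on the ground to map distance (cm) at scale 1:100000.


map_cm = 7188 * 100 / 100000 = 7.188 cm ≈ 7.19 cm

7.19 cm


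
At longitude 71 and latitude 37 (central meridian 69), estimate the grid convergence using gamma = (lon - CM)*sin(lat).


gamma = (71 - 69) * sin(37) = 2 * 0.601815 = 1.204 degrees

1.204 degrees


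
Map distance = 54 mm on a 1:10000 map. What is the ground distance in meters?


ground = 54 mm * 10000 / 1000 = 540.0 m

540.0 m


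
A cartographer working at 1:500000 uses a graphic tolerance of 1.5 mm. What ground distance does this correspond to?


ground = 1.5 mm * 500000 / 1000 = 750.0 m

750.0 m


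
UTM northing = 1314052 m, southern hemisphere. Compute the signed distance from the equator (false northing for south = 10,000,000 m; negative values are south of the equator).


For southern: actual = 1314052 - 10000000 = -8685948 m

-8685948 m


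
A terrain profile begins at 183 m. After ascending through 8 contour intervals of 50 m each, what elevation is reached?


elevation = 183 + 8 * 50 = 583 m

583 m


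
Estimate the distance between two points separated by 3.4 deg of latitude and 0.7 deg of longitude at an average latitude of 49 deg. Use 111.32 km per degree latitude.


dlat_km = 3.4 * 111.32 = 378.488
dlon_km = 0.7 * 111.32 * cos(49) ≈ 51.123
dist = sqrt(378.488^2 + 51.123^2) ≈ 381.9 km

381.9 km


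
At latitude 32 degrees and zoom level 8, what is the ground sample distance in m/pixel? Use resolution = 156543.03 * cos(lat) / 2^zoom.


res = 156543.03 * cos(32) / 2^8 = 156543.03 * 0.8480481 / 256 = 518.58 m/pixel

518.58 m/pixel


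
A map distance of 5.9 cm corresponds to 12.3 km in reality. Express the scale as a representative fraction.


ground = 12.3 km = 1230000 cm; RF denominator = ground / map = 1230000 / 5.9 ≈ 208475; RF = 1:208475

1:208475


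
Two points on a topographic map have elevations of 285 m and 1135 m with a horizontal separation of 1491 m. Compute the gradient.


gradient = (1135 - 285) / 1491 = 850 / 1491 = 0.5701

0.5701


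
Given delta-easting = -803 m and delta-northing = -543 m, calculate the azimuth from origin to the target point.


az = atan2(-803, -543) = -124.1 deg
adjusted to 0-360: 235.9 degrees

235.9 degrees


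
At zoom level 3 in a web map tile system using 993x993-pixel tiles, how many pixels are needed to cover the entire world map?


tiles per axis = 2^3 = 8
total tiles = 8^2 = 64
pixels per axis = 8 * 993 = 7944
total pixels = 7944^2 = 63107136

63107136 pixels


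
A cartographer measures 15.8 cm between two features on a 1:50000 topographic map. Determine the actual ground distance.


ground = 15.8 cm * 50000 / 100 = 7900.0 m = 7.9 km

7.9 km


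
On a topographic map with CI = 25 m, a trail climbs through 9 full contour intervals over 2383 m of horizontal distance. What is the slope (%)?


elevation change = 9 * 25 = 225 m
slope = 225 / 2383 * 100 = 9.4%

9.4%


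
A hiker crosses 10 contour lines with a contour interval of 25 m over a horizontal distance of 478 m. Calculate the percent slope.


elevation change = 10 * 25 = 250 m
slope = 250 / 478 * 100 = 52.3%

52.3%


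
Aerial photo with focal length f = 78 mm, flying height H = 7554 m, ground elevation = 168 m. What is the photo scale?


scale = f / (H - h) = 78 mm / 7386 m = 78 / 7386000 = 1:94692

1:94692


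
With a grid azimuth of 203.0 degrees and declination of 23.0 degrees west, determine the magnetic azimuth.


magnetic azimuth = grid azimuth - declination (east +ve)
mag_az = 203.0 - -23.0 = 226.0 degrees

226.0 degrees


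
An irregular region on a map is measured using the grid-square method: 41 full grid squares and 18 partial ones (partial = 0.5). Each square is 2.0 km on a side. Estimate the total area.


effective squares = 41 + 18 * 0.5 = 50.0
area = 50.0 * 4.0 = 200.0 km^2

200.0 km^2


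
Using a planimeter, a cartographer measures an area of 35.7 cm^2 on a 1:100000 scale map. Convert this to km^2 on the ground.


ground_area = 35.7 * (100000/100)^2 = 35700000.0 m^2 = 35.7 km^2

35.7 km^2


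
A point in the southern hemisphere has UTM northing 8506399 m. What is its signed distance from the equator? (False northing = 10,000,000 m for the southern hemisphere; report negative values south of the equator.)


For southern: actual = 8506399 - 10000000 = -1493601 m

-1493601 m


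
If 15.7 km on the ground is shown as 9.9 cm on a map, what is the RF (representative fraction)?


ground = 15.7 km = 1570000 cm; RF denominator = ground / map = 1570000 / 9.9 ≈ 158586; RF = 1:158586

1:158586


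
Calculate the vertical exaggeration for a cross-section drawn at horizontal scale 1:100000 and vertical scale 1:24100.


VE = horizontal_scale / vertical_scale = 100000 / 24100 ≈ 4.1

4.1x


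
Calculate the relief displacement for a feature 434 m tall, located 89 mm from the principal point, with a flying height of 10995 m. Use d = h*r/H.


d = h * r / H = 434 * 89 / 10995 = 3.51 mm

3.51 mm


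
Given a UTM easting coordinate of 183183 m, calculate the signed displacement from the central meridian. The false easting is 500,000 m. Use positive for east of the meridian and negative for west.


displacement = 183183 - 500000 = -316817 m

-316817 m


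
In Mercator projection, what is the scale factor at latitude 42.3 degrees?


SF = 1 / cos(42.3) = 1 / 0.739631 = 1.352

1.352


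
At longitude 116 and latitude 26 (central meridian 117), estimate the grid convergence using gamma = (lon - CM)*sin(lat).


gamma = (116 - 117) * sin(26) = -1 * 0.438371 = -0.438 degrees

-0.438 degrees


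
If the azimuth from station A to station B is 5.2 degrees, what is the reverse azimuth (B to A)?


back azimuth = (5.2 + 180) mod 360 = 185.2 degrees

185.2 degrees


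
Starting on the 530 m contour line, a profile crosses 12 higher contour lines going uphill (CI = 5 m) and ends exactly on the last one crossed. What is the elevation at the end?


elevation = 530 + 12 * 5 = 590 m

590 m


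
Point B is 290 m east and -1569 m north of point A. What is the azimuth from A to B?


az = atan2(290, -1569) = 169.5 deg
adjusted to 0-360: 169.5 degrees

169.5 degrees


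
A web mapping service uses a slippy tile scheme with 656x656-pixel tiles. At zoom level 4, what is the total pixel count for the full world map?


tiles per axis = 2^4 = 16
total tiles = 16^2 = 256
pixels per axis = 16 * 656 = 10496
total pixels = 10496^2 = 110166016

110166016 pixels


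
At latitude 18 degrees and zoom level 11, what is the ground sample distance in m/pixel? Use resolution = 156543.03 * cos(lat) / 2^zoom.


res = 156543.03 * cos(18) / 2^11 = 156543.03 * 0.95105652 / 2048 = 72.7 m/pixel

72.7 m/pixel


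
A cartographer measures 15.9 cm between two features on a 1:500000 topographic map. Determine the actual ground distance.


ground = 15.9 cm * 500000 / 100 = 79500.0 m = 79.5 km

79.5 km


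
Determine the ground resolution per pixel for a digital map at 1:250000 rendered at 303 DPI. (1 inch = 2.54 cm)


pixel_cm = 2.54 / 303 ≈ 0.008383 cm
ground = pixel_cm * 250000 / 100 = 2.54 * 250000 / (303 * 100) = 635000 / 30300 ≈ 20.96 m

20.96 m


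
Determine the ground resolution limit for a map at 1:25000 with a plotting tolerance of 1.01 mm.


ground = 1.01 mm * 25000 / 1000 = 25.25 m

25.25 m


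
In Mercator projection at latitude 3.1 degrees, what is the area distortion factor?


area_distortion = 1/cos^2(3.1) = 1.003

1.003


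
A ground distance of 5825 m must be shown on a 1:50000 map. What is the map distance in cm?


map_cm = 5825 * 100 / 50000 = 11.65 cm

11.65 cm


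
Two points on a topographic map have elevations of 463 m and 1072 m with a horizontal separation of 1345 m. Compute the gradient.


gradient = (1072 - 463) / 1345 = 609 / 1345 = 0.4528

0.4528


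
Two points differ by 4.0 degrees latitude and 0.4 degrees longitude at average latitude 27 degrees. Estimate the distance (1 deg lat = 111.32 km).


dlat_km = 4.0 * 111.32 = 445.28
dlon_km = 0.4 * 111.32 * cos(27) ≈ 39.675
dist = sqrt(445.28^2 + 39.675^2) ≈ 447.0 km

447.0 km


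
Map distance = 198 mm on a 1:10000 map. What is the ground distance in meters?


ground = 198 mm * 10000 / 1000 = 1980.0 m

1980.0 m


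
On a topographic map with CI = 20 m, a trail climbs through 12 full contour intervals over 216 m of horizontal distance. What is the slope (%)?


elevation change = 12 * 20 = 240 m
slope = 240 / 216 * 100 = 111.1%

111.1%


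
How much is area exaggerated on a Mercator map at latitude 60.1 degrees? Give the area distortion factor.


area_distortion = 1/cos^2(60.1) = 4.024

4.024


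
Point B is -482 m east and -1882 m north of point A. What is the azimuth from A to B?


az = atan2(-482, -1882) = -165.6 deg
adjusted to 0-360: 194.4 degrees

194.4 degrees


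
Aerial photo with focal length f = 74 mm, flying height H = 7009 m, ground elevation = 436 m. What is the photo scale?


scale = f / (H - h) = 74 mm / 6573 m = 74 / 6573000 = 1:88824

1:88824


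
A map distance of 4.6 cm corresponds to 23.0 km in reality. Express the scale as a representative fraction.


ground = 23.0 km = 2300000 cm; RF denominator = ground / map = 2300000 / 4.6 = 500000; RF = 1:500000

1:500000


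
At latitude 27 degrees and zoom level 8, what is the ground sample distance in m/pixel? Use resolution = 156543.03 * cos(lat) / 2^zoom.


res = 156543.03 * cos(27) / 2^8 = 156543.03 * 0.89100652 / 256 = 544.85 m/pixel

544.85 m/pixel


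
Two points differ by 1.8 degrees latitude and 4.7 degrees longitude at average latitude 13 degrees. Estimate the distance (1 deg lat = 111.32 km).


dlat_km = 1.8 * 111.32 = 200.376
dlon_km = 4.7 * 111.32 * cos(13) ≈ 509.794
dist = sqrt(200.376^2 + 509.794^2) ≈ 547.8 km

547.8 km


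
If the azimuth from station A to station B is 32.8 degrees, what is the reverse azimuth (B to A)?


back azimuth = (32.8 + 180) mod 360 = 212.8 degrees

212.8 degrees


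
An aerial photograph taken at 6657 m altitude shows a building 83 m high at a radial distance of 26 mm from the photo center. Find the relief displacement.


d = h * r / H = 83 * 26 / 6657 = 0.32 mm

0.32 mm


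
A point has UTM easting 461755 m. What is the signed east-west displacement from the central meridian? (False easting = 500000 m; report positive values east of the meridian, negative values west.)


displacement = 461755 - 500000 = -38245 m

-38245 m


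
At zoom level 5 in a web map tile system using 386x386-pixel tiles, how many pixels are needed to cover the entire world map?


tiles per axis = 2^5 = 32
total tiles = 32^2 = 1024
pixels per axis = 32 * 386 = 12352
total pixels = 12352^2 = 152571904

152571904 pixels


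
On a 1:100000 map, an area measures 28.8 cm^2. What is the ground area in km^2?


ground_area = 28.8 * (100000/100)^2 = 28800000.0 m^2 = 28.8 km^2

28.8 km^2


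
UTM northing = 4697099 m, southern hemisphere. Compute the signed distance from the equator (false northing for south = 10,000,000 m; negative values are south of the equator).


For southern: actual = 4697099 - 10000000 = -5302901 m

-5302901 m


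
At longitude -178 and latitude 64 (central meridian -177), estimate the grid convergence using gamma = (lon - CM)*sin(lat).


gamma = (-178 - -177) * sin(64) = -1 * 0.898794 = -0.899 degrees

-0.899 degrees


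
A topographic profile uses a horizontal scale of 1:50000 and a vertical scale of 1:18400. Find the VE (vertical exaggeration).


VE = horizontal_scale / vertical_scale = 50000 / 18400 ≈ 2.7

2.7x


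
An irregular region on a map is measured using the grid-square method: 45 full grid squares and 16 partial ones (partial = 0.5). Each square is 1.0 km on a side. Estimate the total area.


effective squares = 45 + 16 * 0.5 = 53.0
area = 53.0 * 1.0 = 53.0 km^2

53.0 km^2


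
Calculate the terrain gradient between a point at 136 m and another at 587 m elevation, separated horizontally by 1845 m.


gradient = (587 - 136) / 1845 = 451 / 1845 = 0.2444

0.2444


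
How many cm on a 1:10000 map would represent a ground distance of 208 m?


map_cm = 208 * 100 / 10000 = 2.08 cm

2.08 cm


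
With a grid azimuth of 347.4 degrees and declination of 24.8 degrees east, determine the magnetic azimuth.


magnetic azimuth = grid azimuth - declination (east +ve)
mag_az = 347.4 - 24.8 = 322.6 degrees

322.6 degrees


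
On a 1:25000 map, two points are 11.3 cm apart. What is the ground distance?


ground = 11.3 cm * 25000 / 100 = 2825.0 m = 2.825 km

2.825 km


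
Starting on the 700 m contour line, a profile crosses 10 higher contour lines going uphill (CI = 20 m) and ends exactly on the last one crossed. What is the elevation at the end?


elevation = 700 + 10 * 20 = 900 m

900 m


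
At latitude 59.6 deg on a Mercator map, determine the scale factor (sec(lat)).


SF = 1 / cos(59.6) = 1 / 0.506034 = 1.976

1.976


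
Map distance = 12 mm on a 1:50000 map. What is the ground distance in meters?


ground = 12 mm * 50000 / 1000 = 600.0 m

600.0 m


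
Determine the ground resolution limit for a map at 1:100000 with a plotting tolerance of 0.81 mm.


ground = 0.81 mm * 100000 / 1000 = 81.0 m

81.0 m


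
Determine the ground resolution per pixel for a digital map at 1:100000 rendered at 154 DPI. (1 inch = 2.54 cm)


pixel_cm = 2.54 / 154 ≈ 0.016494 cm
ground = pixel_cm * 100000 / 100 = 2.54 * 100000 / (154 * 100) = 254000 / 15400 ≈ 16.49 m

16.49 m


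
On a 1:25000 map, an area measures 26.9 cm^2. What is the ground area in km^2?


ground_area = 26.9 * (25000/100)^2 = 1681250.0 m^2 = 1.68125 km^2 ≈ 1.681 km^2

1.681 km^2


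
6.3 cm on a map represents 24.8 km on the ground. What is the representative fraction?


ground = 24.8 km = 2480000 cm; RF denominator = ground / map = 2480000 / 6.3 ≈ 393651; RF = 1:393651

1:393651


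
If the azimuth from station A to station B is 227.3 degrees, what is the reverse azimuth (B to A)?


back azimuth = (227.3 + 180) mod 360 = 47.3 degrees

47.3 degrees


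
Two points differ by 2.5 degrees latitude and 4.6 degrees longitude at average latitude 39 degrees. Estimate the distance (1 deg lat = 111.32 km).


dlat_km = 2.5 * 111.32 = 278.3
dlon_km = 4.6 * 111.32 * cos(39) ≈ 397.955
dist = sqrt(278.3^2 + 397.955^2) ≈ 485.6 km

485.6 km


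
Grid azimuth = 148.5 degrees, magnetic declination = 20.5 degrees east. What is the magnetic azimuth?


magnetic azimuth = grid azimuth - declination (east +ve)
mag_az = 148.5 - 20.5 = 128.0 degrees

128.0 degrees


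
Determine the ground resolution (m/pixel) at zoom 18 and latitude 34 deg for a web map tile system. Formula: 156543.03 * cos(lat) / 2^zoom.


res = 156543.03 * cos(34) / 2^18 = 156543.03 * 0.82903757 / 262144 = 0.5 m/pixel

0.5 m/pixel


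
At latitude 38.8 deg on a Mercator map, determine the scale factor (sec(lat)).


SF = 1 / cos(38.8) = 1 / 0.779338 = 1.283

1.283


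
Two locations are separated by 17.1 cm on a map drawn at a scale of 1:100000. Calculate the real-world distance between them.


ground = 17.1 cm * 100000 / 100 = 17100.0 m = 17.1 km

17.1 km


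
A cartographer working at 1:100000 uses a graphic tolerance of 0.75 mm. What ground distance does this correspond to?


ground = 0.75 mm * 100000 / 1000 = 75.0 m

75.0 m


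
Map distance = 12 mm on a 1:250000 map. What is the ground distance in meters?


ground = 12 mm * 250000 / 1000 = 3000.0 m

3000.0 m


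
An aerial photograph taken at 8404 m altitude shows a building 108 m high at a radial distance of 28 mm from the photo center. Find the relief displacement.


d = h * r / H = 108 * 28 / 8404 = 0.36 mm

0.36 mm


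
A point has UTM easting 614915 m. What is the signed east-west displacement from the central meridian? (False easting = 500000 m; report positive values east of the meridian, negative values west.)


displacement = 614915 - 500000 = 114915 m

114915 m


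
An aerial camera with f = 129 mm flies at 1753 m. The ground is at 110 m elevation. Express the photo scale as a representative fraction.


scale = f / (H - h) = 129 mm / 1643 m = 129 / 1643000 = 1:12736

1:12736


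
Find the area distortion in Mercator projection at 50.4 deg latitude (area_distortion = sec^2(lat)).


area_distortion = 1/cos^2(50.4) = 2.461

2.461


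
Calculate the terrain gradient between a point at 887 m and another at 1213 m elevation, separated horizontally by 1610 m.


gradient = (1213 - 887) / 1610 = 326 / 1610 = 0.2025

0.2025


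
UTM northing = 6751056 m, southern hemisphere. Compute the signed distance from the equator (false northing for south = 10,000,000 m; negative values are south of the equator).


For southern: actual = 6751056 - 10000000 = -3248944 m

-3248944 m


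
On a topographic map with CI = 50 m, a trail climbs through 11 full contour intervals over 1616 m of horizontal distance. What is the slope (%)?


elevation change = 11 * 50 = 550 m
slope = 550 / 1616 * 100 = 34.0%

34.0%


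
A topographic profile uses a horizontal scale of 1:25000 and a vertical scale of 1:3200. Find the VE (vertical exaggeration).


VE = horizontal_scale / vertical_scale = 25000 / 3200 = 7.8125 ≈ 7.8

7.8x


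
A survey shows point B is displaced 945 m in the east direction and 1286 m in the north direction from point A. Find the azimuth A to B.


az = atan2(945, 1286) = 36.3 deg
adjusted to 0-360: 36.3 degrees

36.3 degrees


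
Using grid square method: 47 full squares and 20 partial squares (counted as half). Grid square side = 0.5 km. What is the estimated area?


effective squares = 47 + 20 * 0.5 = 57.0
area = 57.0 * 0.25 = 14.25 km^2

14.25 km^2


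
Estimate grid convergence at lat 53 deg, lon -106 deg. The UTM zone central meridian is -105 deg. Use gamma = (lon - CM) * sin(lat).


gamma = (-106 - -105) * sin(53) = -1 * 0.798636 = -0.799 degrees

-0.799 degrees


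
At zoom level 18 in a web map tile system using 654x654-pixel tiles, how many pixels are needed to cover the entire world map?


tiles per axis = 2^18 = 262144
total tiles = 262144^2 = 68719476736
pixels per axis = 262144 * 654 = 171442176
total pixels = 171442176^2 = 29392419711614976

29392419711614976 pixels


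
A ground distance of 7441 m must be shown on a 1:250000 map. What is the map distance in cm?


map_cm = 7441 * 100 / 250000 = 2.9764 cm ≈ 2.98 cm

2.98 cm


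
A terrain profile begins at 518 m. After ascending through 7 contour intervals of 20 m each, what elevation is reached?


elevation = 518 + 7 * 20 = 658 m

658 m


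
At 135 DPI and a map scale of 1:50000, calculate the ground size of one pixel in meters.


pixel_cm = 2.54 / 135 ≈ 0.018815 cm
ground = pixel_cm * 50000 / 100 = 2.54 * 50000 / (135 * 100) = 127000 / 13500 ≈ 9.41 m

9.41 m


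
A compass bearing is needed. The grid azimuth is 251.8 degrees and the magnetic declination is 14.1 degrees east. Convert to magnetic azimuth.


magnetic azimuth = grid azimuth - declination (east +ve)
mag_az = 251.8 - 14.1 = 237.7 degrees

237.7 degrees


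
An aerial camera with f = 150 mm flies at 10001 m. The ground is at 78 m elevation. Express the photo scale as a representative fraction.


scale = f / (H - h) = 150 mm / 9923 m = 150 / 9923000 = 1:66153

1:66153


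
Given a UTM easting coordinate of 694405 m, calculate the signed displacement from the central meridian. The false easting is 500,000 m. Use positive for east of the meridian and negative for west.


displacement = 694405 - 500000 = 194405 m

194405 m


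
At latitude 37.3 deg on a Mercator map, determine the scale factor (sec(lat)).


SF = 1 / cos(37.3) = 1 / 0.795473 = 1.257

1.257


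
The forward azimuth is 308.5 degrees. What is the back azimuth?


back azimuth = (308.5 + 180) mod 360 = 128.5 degrees

128.5 degrees


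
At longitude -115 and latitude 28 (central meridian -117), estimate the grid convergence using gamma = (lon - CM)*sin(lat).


gamma = (-115 - -117) * sin(28) = 2 * 0.469472 = 0.939 degrees

0.939 degrees


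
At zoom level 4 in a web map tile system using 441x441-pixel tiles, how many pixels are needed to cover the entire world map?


tiles per axis = 2^4 = 16
total tiles = 16^2 = 256
pixels per axis = 16 * 441 = 7056
total pixels = 7056^2 = 49787136

49787136 pixels


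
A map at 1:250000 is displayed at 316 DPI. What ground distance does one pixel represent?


pixel_cm = 2.54 / 316 ≈ 0.008038 cm
ground = pixel_cm * 250000 / 100 = 2.54 * 250000 / (316 * 100) = 635000 / 31600 ≈ 20.09 m

20.09 m


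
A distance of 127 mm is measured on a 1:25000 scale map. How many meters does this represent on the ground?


ground = 127 mm * 25000 / 1000 = 3175.0 m

3175.0 m


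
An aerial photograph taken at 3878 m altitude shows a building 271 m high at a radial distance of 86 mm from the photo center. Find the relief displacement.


d = h * r / H = 271 * 86 / 3878 = 6.01 mm

6.01 mm


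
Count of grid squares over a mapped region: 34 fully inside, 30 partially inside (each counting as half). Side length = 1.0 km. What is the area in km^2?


effective squares = 34 + 30 * 0.5 = 49.0
area = 49.0 * 1.0 = 49.0 km^2

49.0 km^2


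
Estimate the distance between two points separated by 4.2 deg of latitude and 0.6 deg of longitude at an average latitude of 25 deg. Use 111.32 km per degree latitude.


dlat_km = 4.2 * 111.32 = 467.544
dlon_km = 0.6 * 111.32 * cos(25) ≈ 60.534
dist = sqrt(467.544^2 + 60.534^2) ≈ 471.4 km

471.4 km


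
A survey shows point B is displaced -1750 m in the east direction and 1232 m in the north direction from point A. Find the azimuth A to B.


az = atan2(-1750, 1232) = -54.9 deg
adjusted to 0-360: 305.1 degrees

305.1 degrees


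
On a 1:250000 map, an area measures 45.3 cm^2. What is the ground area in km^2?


ground_area = 45.3 * (250000/100)^2 = 283125000.0 m^2 = 283.125 km^2

283.125 km^2


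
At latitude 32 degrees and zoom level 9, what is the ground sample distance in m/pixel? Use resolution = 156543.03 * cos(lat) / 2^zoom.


res = 156543.03 * cos(32) / 2^9 = 156543.03 * 0.8480481 / 512 = 259.29 m/pixel

259.29 m/pixel


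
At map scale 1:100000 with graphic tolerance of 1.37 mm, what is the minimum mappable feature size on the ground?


ground = 1.37 mm * 100000 / 1000 = 137.0 m

137.0 m


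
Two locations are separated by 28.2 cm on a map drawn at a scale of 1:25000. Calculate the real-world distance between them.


ground = 28.2 cm * 25000 / 100 = 7050.0 m = 7.05 km

7.05 km


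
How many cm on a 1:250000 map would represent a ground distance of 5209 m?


map_cm = 5209 * 100 / 250000 = 2.0836 cm ≈ 2.08 cm

2.08 cm


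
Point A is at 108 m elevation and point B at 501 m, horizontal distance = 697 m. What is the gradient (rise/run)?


gradient = (501 - 108) / 697 = 393 / 697 = 0.5638

0.5638


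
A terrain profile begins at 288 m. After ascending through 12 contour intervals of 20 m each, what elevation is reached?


elevation = 288 + 12 * 20 = 528 m

528 m


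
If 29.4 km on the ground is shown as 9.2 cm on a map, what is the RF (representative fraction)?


ground = 29.4 km = 2940000 cm; RF denominator = ground / map = 2940000 / 9.2 ≈ 319565; RF = 1:319565

1:319565


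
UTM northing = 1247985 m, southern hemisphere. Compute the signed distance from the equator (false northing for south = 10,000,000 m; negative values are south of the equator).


For southern: actual = 1247985 - 10000000 = -8752015 m

-8752015 m


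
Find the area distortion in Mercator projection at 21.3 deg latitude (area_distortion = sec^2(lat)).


area_distortion = 1/cos^2(21.3) = 1.152

1.152


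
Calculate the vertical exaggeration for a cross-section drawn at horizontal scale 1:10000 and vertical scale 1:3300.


VE = horizontal_scale / vertical_scale = 10000 / 3300 ≈ 3.0

3.0x


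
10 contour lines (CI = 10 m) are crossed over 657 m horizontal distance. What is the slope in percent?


elevation change = 10 * 10 = 100 m
slope = 100 / 657 * 100 = 15.2%

15.2%


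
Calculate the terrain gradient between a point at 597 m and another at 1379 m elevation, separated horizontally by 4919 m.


gradient = (1379 - 597) / 4919 = 782 / 4919 = 0.159

0.159


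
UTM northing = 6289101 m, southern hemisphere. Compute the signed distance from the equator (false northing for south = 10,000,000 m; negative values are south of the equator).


For southern: actual = 6289101 - 10000000 = -3710899 m

-3710899 m


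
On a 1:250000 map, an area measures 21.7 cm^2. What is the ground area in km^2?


ground_area = 21.7 * (250000/100)^2 = 135625000.0 m^2 = 135.625 km^2

135.625 km^2


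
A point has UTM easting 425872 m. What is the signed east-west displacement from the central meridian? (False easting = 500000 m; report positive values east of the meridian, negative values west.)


displacement = 425872 - 500000 = -74128 m

-74128 m


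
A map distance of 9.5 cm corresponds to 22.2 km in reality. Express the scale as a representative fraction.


ground = 22.2 km = 2220000 cm; RF denominator = ground / map = 2220000 / 9.5 ≈ 233684; RF = 1:233684

1:233684


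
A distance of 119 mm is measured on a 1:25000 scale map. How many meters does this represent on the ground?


ground = 119 mm * 25000 / 1000 = 2975.0 m

2975.0 m


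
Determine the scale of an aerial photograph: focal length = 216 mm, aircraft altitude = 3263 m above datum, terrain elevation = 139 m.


scale = f / (H - h) = 216 mm / 3124 m = 216 / 3124000 = 1:14463

1:14463


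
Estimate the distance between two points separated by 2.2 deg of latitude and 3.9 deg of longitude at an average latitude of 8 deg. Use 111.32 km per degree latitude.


dlat_km = 2.2 * 111.32 = 244.904
dlon_km = 3.9 * 111.32 * cos(8) ≈ 429.923
dist = sqrt(244.904^2 + 429.923^2) ≈ 494.8 km

494.8 km


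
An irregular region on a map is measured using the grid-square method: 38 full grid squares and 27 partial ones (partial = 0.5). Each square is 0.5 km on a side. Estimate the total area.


effective squares = 38 + 27 * 0.5 = 51.5
area = 51.5 * 0.25 = 12.875 km^2

12.875 km^2


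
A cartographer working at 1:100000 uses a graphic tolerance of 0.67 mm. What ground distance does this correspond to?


ground = 0.67 mm * 100000 / 1000 = 67.0 m

67.0 m


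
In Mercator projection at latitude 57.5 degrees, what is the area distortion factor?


area_distortion = 1/cos^2(57.5) = 3.464

3.464


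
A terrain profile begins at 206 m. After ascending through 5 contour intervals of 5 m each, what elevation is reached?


elevation = 206 + 5 * 5 = 231 m

231 m


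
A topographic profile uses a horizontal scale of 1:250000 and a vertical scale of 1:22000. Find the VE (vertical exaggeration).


VE = horizontal_scale / vertical_scale = 250000 / 22000 ≈ 11.4

11.4x


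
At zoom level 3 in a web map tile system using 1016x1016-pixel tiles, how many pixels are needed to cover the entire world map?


tiles per axis = 2^3 = 8
total tiles = 8^2 = 64
pixels per axis = 8 * 1016 = 8128
total pixels = 8128^2 = 66064384

66064384 pixels


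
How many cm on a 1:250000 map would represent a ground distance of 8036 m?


map_cm = 8036 * 100 / 250000 = 3.2144 cm ≈ 3.21 cm

3.21 cm


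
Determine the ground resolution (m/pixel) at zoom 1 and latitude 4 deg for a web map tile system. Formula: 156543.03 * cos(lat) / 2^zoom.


res = 156543.03 * cos(4) / 2^1 = 156543.03 * 0.99756405 / 2 = 78080.85 m/pixel

78080.85 m/pixel


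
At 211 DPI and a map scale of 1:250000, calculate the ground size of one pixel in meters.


pixel_cm = 2.54 / 211 ≈ 0.012038 cm
ground = pixel_cm * 250000 / 100 = 2.54 * 250000 / (211 * 100) = 635000 / 21100 ≈ 30.09 m

30.09 m


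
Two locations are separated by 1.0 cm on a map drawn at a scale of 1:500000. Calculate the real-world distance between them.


ground = 1.0 cm * 500000 / 100 = 5000.0 m = 5.0 km

5.0 km


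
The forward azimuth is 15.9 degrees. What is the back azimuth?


back azimuth = (15.9 + 180) mod 360 = 195.9 degrees

195.9 degrees


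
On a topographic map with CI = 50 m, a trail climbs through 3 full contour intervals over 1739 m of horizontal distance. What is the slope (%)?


elevation change = 3 * 50 = 150 m
slope = 150 / 1739 * 100 = 8.6%

8.6%


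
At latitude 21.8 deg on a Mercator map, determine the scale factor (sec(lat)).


SF = 1 / cos(21.8) = 1 / 0.928486 = 1.077

1.077


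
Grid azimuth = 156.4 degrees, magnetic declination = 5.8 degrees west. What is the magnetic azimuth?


magnetic azimuth = grid azimuth - declination (east +ve)
mag_az = 156.4 - -5.8 = 162.2 degrees

162.2 degrees


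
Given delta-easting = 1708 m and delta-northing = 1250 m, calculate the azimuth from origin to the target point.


az = atan2(1708, 1250) = 53.8 deg
adjusted to 0-360: 53.8 degrees

53.8 degrees
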